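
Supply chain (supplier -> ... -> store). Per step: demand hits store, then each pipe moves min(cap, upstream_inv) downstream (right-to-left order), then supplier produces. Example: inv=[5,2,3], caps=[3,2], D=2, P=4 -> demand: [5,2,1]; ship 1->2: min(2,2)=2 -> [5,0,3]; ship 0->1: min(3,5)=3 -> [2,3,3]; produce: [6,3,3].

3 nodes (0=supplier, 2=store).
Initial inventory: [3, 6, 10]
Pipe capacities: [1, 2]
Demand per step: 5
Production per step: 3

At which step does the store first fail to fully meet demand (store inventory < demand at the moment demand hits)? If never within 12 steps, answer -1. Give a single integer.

Step 1: demand=5,sold=5 ship[1->2]=2 ship[0->1]=1 prod=3 -> [5 5 7]
Step 2: demand=5,sold=5 ship[1->2]=2 ship[0->1]=1 prod=3 -> [7 4 4]
Step 3: demand=5,sold=4 ship[1->2]=2 ship[0->1]=1 prod=3 -> [9 3 2]
Step 4: demand=5,sold=2 ship[1->2]=2 ship[0->1]=1 prod=3 -> [11 2 2]
Step 5: demand=5,sold=2 ship[1->2]=2 ship[0->1]=1 prod=3 -> [13 1 2]
Step 6: demand=5,sold=2 ship[1->2]=1 ship[0->1]=1 prod=3 -> [15 1 1]
Step 7: demand=5,sold=1 ship[1->2]=1 ship[0->1]=1 prod=3 -> [17 1 1]
Step 8: demand=5,sold=1 ship[1->2]=1 ship[0->1]=1 prod=3 -> [19 1 1]
Step 9: demand=5,sold=1 ship[1->2]=1 ship[0->1]=1 prod=3 -> [21 1 1]
Step 10: demand=5,sold=1 ship[1->2]=1 ship[0->1]=1 prod=3 -> [23 1 1]
Step 11: demand=5,sold=1 ship[1->2]=1 ship[0->1]=1 prod=3 -> [25 1 1]
Step 12: demand=5,sold=1 ship[1->2]=1 ship[0->1]=1 prod=3 -> [27 1 1]
First stockout at step 3

3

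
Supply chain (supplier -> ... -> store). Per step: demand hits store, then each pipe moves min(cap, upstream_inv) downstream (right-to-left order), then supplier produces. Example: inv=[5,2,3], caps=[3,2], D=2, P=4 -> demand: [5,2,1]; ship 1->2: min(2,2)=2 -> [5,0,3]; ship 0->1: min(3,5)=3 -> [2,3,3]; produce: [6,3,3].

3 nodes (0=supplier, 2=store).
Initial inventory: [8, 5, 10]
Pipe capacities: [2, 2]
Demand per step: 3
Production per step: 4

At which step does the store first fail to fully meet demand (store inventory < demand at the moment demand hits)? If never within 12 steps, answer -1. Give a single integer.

Step 1: demand=3,sold=3 ship[1->2]=2 ship[0->1]=2 prod=4 -> [10 5 9]
Step 2: demand=3,sold=3 ship[1->2]=2 ship[0->1]=2 prod=4 -> [12 5 8]
Step 3: demand=3,sold=3 ship[1->2]=2 ship[0->1]=2 prod=4 -> [14 5 7]
Step 4: demand=3,sold=3 ship[1->2]=2 ship[0->1]=2 prod=4 -> [16 5 6]
Step 5: demand=3,sold=3 ship[1->2]=2 ship[0->1]=2 prod=4 -> [18 5 5]
Step 6: demand=3,sold=3 ship[1->2]=2 ship[0->1]=2 prod=4 -> [20 5 4]
Step 7: demand=3,sold=3 ship[1->2]=2 ship[0->1]=2 prod=4 -> [22 5 3]
Step 8: demand=3,sold=3 ship[1->2]=2 ship[0->1]=2 prod=4 -> [24 5 2]
Step 9: demand=3,sold=2 ship[1->2]=2 ship[0->1]=2 prod=4 -> [26 5 2]
Step 10: demand=3,sold=2 ship[1->2]=2 ship[0->1]=2 prod=4 -> [28 5 2]
Step 11: demand=3,sold=2 ship[1->2]=2 ship[0->1]=2 prod=4 -> [30 5 2]
Step 12: demand=3,sold=2 ship[1->2]=2 ship[0->1]=2 prod=4 -> [32 5 2]
First stockout at step 9

9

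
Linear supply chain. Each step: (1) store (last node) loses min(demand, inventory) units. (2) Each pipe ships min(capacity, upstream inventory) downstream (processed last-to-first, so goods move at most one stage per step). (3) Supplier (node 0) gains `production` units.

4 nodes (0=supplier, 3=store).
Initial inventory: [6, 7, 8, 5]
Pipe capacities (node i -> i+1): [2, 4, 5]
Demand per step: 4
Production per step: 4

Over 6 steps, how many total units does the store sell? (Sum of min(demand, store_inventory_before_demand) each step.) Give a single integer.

Answer: 24

Derivation:
Step 1: sold=4 (running total=4) -> [8 5 7 6]
Step 2: sold=4 (running total=8) -> [10 3 6 7]
Step 3: sold=4 (running total=12) -> [12 2 4 8]
Step 4: sold=4 (running total=16) -> [14 2 2 8]
Step 5: sold=4 (running total=20) -> [16 2 2 6]
Step 6: sold=4 (running total=24) -> [18 2 2 4]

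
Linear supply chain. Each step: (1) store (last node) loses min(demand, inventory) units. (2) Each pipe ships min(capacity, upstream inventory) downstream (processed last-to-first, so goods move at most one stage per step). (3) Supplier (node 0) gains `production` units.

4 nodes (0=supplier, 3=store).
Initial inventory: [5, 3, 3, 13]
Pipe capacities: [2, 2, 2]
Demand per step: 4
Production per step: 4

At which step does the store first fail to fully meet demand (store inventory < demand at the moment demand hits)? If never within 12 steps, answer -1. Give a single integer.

Step 1: demand=4,sold=4 ship[2->3]=2 ship[1->2]=2 ship[0->1]=2 prod=4 -> [7 3 3 11]
Step 2: demand=4,sold=4 ship[2->3]=2 ship[1->2]=2 ship[0->1]=2 prod=4 -> [9 3 3 9]
Step 3: demand=4,sold=4 ship[2->3]=2 ship[1->2]=2 ship[0->1]=2 prod=4 -> [11 3 3 7]
Step 4: demand=4,sold=4 ship[2->3]=2 ship[1->2]=2 ship[0->1]=2 prod=4 -> [13 3 3 5]
Step 5: demand=4,sold=4 ship[2->3]=2 ship[1->2]=2 ship[0->1]=2 prod=4 -> [15 3 3 3]
Step 6: demand=4,sold=3 ship[2->3]=2 ship[1->2]=2 ship[0->1]=2 prod=4 -> [17 3 3 2]
Step 7: demand=4,sold=2 ship[2->3]=2 ship[1->2]=2 ship[0->1]=2 prod=4 -> [19 3 3 2]
Step 8: demand=4,sold=2 ship[2->3]=2 ship[1->2]=2 ship[0->1]=2 prod=4 -> [21 3 3 2]
Step 9: demand=4,sold=2 ship[2->3]=2 ship[1->2]=2 ship[0->1]=2 prod=4 -> [23 3 3 2]
Step 10: demand=4,sold=2 ship[2->3]=2 ship[1->2]=2 ship[0->1]=2 prod=4 -> [25 3 3 2]
Step 11: demand=4,sold=2 ship[2->3]=2 ship[1->2]=2 ship[0->1]=2 prod=4 -> [27 3 3 2]
Step 12: demand=4,sold=2 ship[2->3]=2 ship[1->2]=2 ship[0->1]=2 prod=4 -> [29 3 3 2]
First stockout at step 6

6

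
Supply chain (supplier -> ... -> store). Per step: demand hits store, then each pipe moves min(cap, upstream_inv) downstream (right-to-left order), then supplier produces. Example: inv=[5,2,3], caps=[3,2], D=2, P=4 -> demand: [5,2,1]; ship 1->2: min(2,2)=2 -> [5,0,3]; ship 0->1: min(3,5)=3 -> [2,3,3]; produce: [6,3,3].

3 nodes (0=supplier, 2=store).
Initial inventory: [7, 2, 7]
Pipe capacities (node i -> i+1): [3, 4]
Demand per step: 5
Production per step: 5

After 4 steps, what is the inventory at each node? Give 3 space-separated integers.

Step 1: demand=5,sold=5 ship[1->2]=2 ship[0->1]=3 prod=5 -> inv=[9 3 4]
Step 2: demand=5,sold=4 ship[1->2]=3 ship[0->1]=3 prod=5 -> inv=[11 3 3]
Step 3: demand=5,sold=3 ship[1->2]=3 ship[0->1]=3 prod=5 -> inv=[13 3 3]
Step 4: demand=5,sold=3 ship[1->2]=3 ship[0->1]=3 prod=5 -> inv=[15 3 3]

15 3 3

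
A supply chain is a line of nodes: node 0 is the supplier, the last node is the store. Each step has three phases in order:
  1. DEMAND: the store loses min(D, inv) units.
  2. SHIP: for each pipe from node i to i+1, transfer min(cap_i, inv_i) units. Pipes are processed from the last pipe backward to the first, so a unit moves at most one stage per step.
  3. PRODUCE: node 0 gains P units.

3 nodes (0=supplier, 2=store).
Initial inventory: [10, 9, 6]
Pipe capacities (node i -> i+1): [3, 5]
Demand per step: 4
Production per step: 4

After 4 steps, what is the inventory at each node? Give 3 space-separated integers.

Step 1: demand=4,sold=4 ship[1->2]=5 ship[0->1]=3 prod=4 -> inv=[11 7 7]
Step 2: demand=4,sold=4 ship[1->2]=5 ship[0->1]=3 prod=4 -> inv=[12 5 8]
Step 3: demand=4,sold=4 ship[1->2]=5 ship[0->1]=3 prod=4 -> inv=[13 3 9]
Step 4: demand=4,sold=4 ship[1->2]=3 ship[0->1]=3 prod=4 -> inv=[14 3 8]

14 3 8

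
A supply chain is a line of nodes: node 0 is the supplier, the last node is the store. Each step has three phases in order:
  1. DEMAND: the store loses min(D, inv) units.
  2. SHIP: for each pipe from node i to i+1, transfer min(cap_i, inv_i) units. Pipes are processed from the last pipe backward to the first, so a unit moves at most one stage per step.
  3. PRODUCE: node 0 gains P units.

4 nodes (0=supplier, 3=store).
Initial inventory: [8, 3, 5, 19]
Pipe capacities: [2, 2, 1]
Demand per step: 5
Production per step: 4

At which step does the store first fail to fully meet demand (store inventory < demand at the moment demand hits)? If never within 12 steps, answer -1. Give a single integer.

Step 1: demand=5,sold=5 ship[2->3]=1 ship[1->2]=2 ship[0->1]=2 prod=4 -> [10 3 6 15]
Step 2: demand=5,sold=5 ship[2->3]=1 ship[1->2]=2 ship[0->1]=2 prod=4 -> [12 3 7 11]
Step 3: demand=5,sold=5 ship[2->3]=1 ship[1->2]=2 ship[0->1]=2 prod=4 -> [14 3 8 7]
Step 4: demand=5,sold=5 ship[2->3]=1 ship[1->2]=2 ship[0->1]=2 prod=4 -> [16 3 9 3]
Step 5: demand=5,sold=3 ship[2->3]=1 ship[1->2]=2 ship[0->1]=2 prod=4 -> [18 3 10 1]
Step 6: demand=5,sold=1 ship[2->3]=1 ship[1->2]=2 ship[0->1]=2 prod=4 -> [20 3 11 1]
Step 7: demand=5,sold=1 ship[2->3]=1 ship[1->2]=2 ship[0->1]=2 prod=4 -> [22 3 12 1]
Step 8: demand=5,sold=1 ship[2->3]=1 ship[1->2]=2 ship[0->1]=2 prod=4 -> [24 3 13 1]
Step 9: demand=5,sold=1 ship[2->3]=1 ship[1->2]=2 ship[0->1]=2 prod=4 -> [26 3 14 1]
Step 10: demand=5,sold=1 ship[2->3]=1 ship[1->2]=2 ship[0->1]=2 prod=4 -> [28 3 15 1]
Step 11: demand=5,sold=1 ship[2->3]=1 ship[1->2]=2 ship[0->1]=2 prod=4 -> [30 3 16 1]
Step 12: demand=5,sold=1 ship[2->3]=1 ship[1->2]=2 ship[0->1]=2 prod=4 -> [32 3 17 1]
First stockout at step 5

5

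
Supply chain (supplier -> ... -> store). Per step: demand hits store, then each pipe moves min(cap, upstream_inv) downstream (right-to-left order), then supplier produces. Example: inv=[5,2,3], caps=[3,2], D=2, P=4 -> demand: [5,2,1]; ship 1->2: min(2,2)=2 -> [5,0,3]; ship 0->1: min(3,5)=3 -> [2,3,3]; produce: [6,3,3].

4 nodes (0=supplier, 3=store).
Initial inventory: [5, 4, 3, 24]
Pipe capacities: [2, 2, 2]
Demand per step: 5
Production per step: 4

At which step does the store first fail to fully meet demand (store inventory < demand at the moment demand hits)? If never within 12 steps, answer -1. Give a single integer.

Step 1: demand=5,sold=5 ship[2->3]=2 ship[1->2]=2 ship[0->1]=2 prod=4 -> [7 4 3 21]
Step 2: demand=5,sold=5 ship[2->3]=2 ship[1->2]=2 ship[0->1]=2 prod=4 -> [9 4 3 18]
Step 3: demand=5,sold=5 ship[2->3]=2 ship[1->2]=2 ship[0->1]=2 prod=4 -> [11 4 3 15]
Step 4: demand=5,sold=5 ship[2->3]=2 ship[1->2]=2 ship[0->1]=2 prod=4 -> [13 4 3 12]
Step 5: demand=5,sold=5 ship[2->3]=2 ship[1->2]=2 ship[0->1]=2 prod=4 -> [15 4 3 9]
Step 6: demand=5,sold=5 ship[2->3]=2 ship[1->2]=2 ship[0->1]=2 prod=4 -> [17 4 3 6]
Step 7: demand=5,sold=5 ship[2->3]=2 ship[1->2]=2 ship[0->1]=2 prod=4 -> [19 4 3 3]
Step 8: demand=5,sold=3 ship[2->3]=2 ship[1->2]=2 ship[0->1]=2 prod=4 -> [21 4 3 2]
Step 9: demand=5,sold=2 ship[2->3]=2 ship[1->2]=2 ship[0->1]=2 prod=4 -> [23 4 3 2]
Step 10: demand=5,sold=2 ship[2->3]=2 ship[1->2]=2 ship[0->1]=2 prod=4 -> [25 4 3 2]
Step 11: demand=5,sold=2 ship[2->3]=2 ship[1->2]=2 ship[0->1]=2 prod=4 -> [27 4 3 2]
Step 12: demand=5,sold=2 ship[2->3]=2 ship[1->2]=2 ship[0->1]=2 prod=4 -> [29 4 3 2]
First stockout at step 8

8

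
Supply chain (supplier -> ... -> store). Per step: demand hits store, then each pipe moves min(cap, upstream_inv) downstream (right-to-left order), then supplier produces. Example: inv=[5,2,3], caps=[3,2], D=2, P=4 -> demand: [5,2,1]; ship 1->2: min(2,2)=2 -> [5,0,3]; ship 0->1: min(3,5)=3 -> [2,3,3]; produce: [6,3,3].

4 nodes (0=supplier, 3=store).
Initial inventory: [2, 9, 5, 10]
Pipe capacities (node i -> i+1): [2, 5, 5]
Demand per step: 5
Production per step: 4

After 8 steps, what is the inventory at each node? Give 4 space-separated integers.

Step 1: demand=5,sold=5 ship[2->3]=5 ship[1->2]=5 ship[0->1]=2 prod=4 -> inv=[4 6 5 10]
Step 2: demand=5,sold=5 ship[2->3]=5 ship[1->2]=5 ship[0->1]=2 prod=4 -> inv=[6 3 5 10]
Step 3: demand=5,sold=5 ship[2->3]=5 ship[1->2]=3 ship[0->1]=2 prod=4 -> inv=[8 2 3 10]
Step 4: demand=5,sold=5 ship[2->3]=3 ship[1->2]=2 ship[0->1]=2 prod=4 -> inv=[10 2 2 8]
Step 5: demand=5,sold=5 ship[2->3]=2 ship[1->2]=2 ship[0->1]=2 prod=4 -> inv=[12 2 2 5]
Step 6: demand=5,sold=5 ship[2->3]=2 ship[1->2]=2 ship[0->1]=2 prod=4 -> inv=[14 2 2 2]
Step 7: demand=5,sold=2 ship[2->3]=2 ship[1->2]=2 ship[0->1]=2 prod=4 -> inv=[16 2 2 2]
Step 8: demand=5,sold=2 ship[2->3]=2 ship[1->2]=2 ship[0->1]=2 prod=4 -> inv=[18 2 2 2]

18 2 2 2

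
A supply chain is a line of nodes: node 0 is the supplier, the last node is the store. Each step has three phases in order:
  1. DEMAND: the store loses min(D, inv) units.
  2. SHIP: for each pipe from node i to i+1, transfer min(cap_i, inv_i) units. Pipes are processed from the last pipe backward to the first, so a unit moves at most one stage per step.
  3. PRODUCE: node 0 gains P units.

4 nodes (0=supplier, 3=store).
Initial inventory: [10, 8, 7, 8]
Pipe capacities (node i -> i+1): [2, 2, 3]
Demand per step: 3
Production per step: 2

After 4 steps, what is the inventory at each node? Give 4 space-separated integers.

Step 1: demand=3,sold=3 ship[2->3]=3 ship[1->2]=2 ship[0->1]=2 prod=2 -> inv=[10 8 6 8]
Step 2: demand=3,sold=3 ship[2->3]=3 ship[1->2]=2 ship[0->1]=2 prod=2 -> inv=[10 8 5 8]
Step 3: demand=3,sold=3 ship[2->3]=3 ship[1->2]=2 ship[0->1]=2 prod=2 -> inv=[10 8 4 8]
Step 4: demand=3,sold=3 ship[2->3]=3 ship[1->2]=2 ship[0->1]=2 prod=2 -> inv=[10 8 3 8]

10 8 3 8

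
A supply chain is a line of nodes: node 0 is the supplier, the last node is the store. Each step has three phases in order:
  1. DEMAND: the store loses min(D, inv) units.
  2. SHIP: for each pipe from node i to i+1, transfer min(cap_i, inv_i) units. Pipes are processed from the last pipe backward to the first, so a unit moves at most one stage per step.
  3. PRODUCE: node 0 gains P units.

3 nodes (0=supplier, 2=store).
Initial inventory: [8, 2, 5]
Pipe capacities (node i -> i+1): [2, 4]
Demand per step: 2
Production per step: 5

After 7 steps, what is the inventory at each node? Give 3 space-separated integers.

Step 1: demand=2,sold=2 ship[1->2]=2 ship[0->1]=2 prod=5 -> inv=[11 2 5]
Step 2: demand=2,sold=2 ship[1->2]=2 ship[0->1]=2 prod=5 -> inv=[14 2 5]
Step 3: demand=2,sold=2 ship[1->2]=2 ship[0->1]=2 prod=5 -> inv=[17 2 5]
Step 4: demand=2,sold=2 ship[1->2]=2 ship[0->1]=2 prod=5 -> inv=[20 2 5]
Step 5: demand=2,sold=2 ship[1->2]=2 ship[0->1]=2 prod=5 -> inv=[23 2 5]
Step 6: demand=2,sold=2 ship[1->2]=2 ship[0->1]=2 prod=5 -> inv=[26 2 5]
Step 7: demand=2,sold=2 ship[1->2]=2 ship[0->1]=2 prod=5 -> inv=[29 2 5]

29 2 5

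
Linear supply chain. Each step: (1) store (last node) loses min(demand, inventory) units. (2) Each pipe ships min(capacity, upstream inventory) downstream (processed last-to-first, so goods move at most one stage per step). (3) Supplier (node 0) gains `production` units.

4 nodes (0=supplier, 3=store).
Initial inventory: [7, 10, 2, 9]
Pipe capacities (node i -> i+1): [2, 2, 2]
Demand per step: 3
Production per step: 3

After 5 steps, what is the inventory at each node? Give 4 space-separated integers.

Step 1: demand=3,sold=3 ship[2->3]=2 ship[1->2]=2 ship[0->1]=2 prod=3 -> inv=[8 10 2 8]
Step 2: demand=3,sold=3 ship[2->3]=2 ship[1->2]=2 ship[0->1]=2 prod=3 -> inv=[9 10 2 7]
Step 3: demand=3,sold=3 ship[2->3]=2 ship[1->2]=2 ship[0->1]=2 prod=3 -> inv=[10 10 2 6]
Step 4: demand=3,sold=3 ship[2->3]=2 ship[1->2]=2 ship[0->1]=2 prod=3 -> inv=[11 10 2 5]
Step 5: demand=3,sold=3 ship[2->3]=2 ship[1->2]=2 ship[0->1]=2 prod=3 -> inv=[12 10 2 4]

12 10 2 4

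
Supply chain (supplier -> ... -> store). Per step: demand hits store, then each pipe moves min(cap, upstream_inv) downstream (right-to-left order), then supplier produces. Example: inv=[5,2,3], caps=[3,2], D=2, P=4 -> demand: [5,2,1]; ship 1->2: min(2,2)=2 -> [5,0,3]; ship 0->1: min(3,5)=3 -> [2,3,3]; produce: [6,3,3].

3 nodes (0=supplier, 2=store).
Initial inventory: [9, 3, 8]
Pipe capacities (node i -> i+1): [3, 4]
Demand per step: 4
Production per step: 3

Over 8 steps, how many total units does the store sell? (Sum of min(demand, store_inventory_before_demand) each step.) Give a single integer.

Step 1: sold=4 (running total=4) -> [9 3 7]
Step 2: sold=4 (running total=8) -> [9 3 6]
Step 3: sold=4 (running total=12) -> [9 3 5]
Step 4: sold=4 (running total=16) -> [9 3 4]
Step 5: sold=4 (running total=20) -> [9 3 3]
Step 6: sold=3 (running total=23) -> [9 3 3]
Step 7: sold=3 (running total=26) -> [9 3 3]
Step 8: sold=3 (running total=29) -> [9 3 3]

Answer: 29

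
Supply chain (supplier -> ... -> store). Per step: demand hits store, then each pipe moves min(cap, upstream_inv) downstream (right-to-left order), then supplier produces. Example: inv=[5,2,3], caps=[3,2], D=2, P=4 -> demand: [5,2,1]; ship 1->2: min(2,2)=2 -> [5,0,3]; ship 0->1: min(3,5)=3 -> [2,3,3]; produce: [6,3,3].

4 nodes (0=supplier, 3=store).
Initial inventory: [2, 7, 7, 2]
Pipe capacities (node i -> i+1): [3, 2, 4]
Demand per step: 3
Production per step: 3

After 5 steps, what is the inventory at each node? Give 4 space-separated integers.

Step 1: demand=3,sold=2 ship[2->3]=4 ship[1->2]=2 ship[0->1]=2 prod=3 -> inv=[3 7 5 4]
Step 2: demand=3,sold=3 ship[2->3]=4 ship[1->2]=2 ship[0->1]=3 prod=3 -> inv=[3 8 3 5]
Step 3: demand=3,sold=3 ship[2->3]=3 ship[1->2]=2 ship[0->1]=3 prod=3 -> inv=[3 9 2 5]
Step 4: demand=3,sold=3 ship[2->3]=2 ship[1->2]=2 ship[0->1]=3 prod=3 -> inv=[3 10 2 4]
Step 5: demand=3,sold=3 ship[2->3]=2 ship[1->2]=2 ship[0->1]=3 prod=3 -> inv=[3 11 2 3]

3 11 2 3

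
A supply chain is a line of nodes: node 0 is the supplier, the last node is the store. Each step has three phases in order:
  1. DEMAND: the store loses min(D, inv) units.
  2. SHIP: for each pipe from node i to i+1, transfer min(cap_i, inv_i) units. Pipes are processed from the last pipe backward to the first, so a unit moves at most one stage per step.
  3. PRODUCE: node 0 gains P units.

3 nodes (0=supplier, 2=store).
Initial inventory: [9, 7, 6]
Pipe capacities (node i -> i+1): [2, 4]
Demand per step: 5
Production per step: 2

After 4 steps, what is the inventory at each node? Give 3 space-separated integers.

Step 1: demand=5,sold=5 ship[1->2]=4 ship[0->1]=2 prod=2 -> inv=[9 5 5]
Step 2: demand=5,sold=5 ship[1->2]=4 ship[0->1]=2 prod=2 -> inv=[9 3 4]
Step 3: demand=5,sold=4 ship[1->2]=3 ship[0->1]=2 prod=2 -> inv=[9 2 3]
Step 4: demand=5,sold=3 ship[1->2]=2 ship[0->1]=2 prod=2 -> inv=[9 2 2]

9 2 2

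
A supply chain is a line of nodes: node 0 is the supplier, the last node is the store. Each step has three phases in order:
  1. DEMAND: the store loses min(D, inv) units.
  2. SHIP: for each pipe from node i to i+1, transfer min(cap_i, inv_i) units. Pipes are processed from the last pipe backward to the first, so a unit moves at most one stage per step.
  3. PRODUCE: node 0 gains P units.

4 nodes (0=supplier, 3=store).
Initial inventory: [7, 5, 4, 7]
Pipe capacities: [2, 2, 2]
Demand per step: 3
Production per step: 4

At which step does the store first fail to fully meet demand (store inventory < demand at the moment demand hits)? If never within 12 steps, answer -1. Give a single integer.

Step 1: demand=3,sold=3 ship[2->3]=2 ship[1->2]=2 ship[0->1]=2 prod=4 -> [9 5 4 6]
Step 2: demand=3,sold=3 ship[2->3]=2 ship[1->2]=2 ship[0->1]=2 prod=4 -> [11 5 4 5]
Step 3: demand=3,sold=3 ship[2->3]=2 ship[1->2]=2 ship[0->1]=2 prod=4 -> [13 5 4 4]
Step 4: demand=3,sold=3 ship[2->3]=2 ship[1->2]=2 ship[0->1]=2 prod=4 -> [15 5 4 3]
Step 5: demand=3,sold=3 ship[2->3]=2 ship[1->2]=2 ship[0->1]=2 prod=4 -> [17 5 4 2]
Step 6: demand=3,sold=2 ship[2->3]=2 ship[1->2]=2 ship[0->1]=2 prod=4 -> [19 5 4 2]
Step 7: demand=3,sold=2 ship[2->3]=2 ship[1->2]=2 ship[0->1]=2 prod=4 -> [21 5 4 2]
Step 8: demand=3,sold=2 ship[2->3]=2 ship[1->2]=2 ship[0->1]=2 prod=4 -> [23 5 4 2]
Step 9: demand=3,sold=2 ship[2->3]=2 ship[1->2]=2 ship[0->1]=2 prod=4 -> [25 5 4 2]
Step 10: demand=3,sold=2 ship[2->3]=2 ship[1->2]=2 ship[0->1]=2 prod=4 -> [27 5 4 2]
Step 11: demand=3,sold=2 ship[2->3]=2 ship[1->2]=2 ship[0->1]=2 prod=4 -> [29 5 4 2]
Step 12: demand=3,sold=2 ship[2->3]=2 ship[1->2]=2 ship[0->1]=2 prod=4 -> [31 5 4 2]
First stockout at step 6

6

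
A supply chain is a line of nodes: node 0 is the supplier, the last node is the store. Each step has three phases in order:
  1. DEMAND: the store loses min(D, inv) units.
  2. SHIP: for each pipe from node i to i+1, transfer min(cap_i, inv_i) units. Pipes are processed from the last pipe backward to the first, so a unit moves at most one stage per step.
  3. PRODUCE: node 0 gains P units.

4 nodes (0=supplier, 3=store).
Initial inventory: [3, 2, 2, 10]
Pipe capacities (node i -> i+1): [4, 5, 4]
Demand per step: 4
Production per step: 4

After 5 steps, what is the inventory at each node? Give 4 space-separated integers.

Step 1: demand=4,sold=4 ship[2->3]=2 ship[1->2]=2 ship[0->1]=3 prod=4 -> inv=[4 3 2 8]
Step 2: demand=4,sold=4 ship[2->3]=2 ship[1->2]=3 ship[0->1]=4 prod=4 -> inv=[4 4 3 6]
Step 3: demand=4,sold=4 ship[2->3]=3 ship[1->2]=4 ship[0->1]=4 prod=4 -> inv=[4 4 4 5]
Step 4: demand=4,sold=4 ship[2->3]=4 ship[1->2]=4 ship[0->1]=4 prod=4 -> inv=[4 4 4 5]
Step 5: demand=4,sold=4 ship[2->3]=4 ship[1->2]=4 ship[0->1]=4 prod=4 -> inv=[4 4 4 5]

4 4 4 5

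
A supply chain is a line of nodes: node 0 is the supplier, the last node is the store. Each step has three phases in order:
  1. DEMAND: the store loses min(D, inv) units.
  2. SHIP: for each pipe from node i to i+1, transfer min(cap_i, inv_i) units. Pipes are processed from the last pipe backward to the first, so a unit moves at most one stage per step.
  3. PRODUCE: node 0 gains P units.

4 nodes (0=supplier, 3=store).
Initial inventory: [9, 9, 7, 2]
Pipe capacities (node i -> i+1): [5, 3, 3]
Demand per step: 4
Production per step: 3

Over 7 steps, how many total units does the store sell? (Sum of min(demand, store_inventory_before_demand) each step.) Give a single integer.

Step 1: sold=2 (running total=2) -> [7 11 7 3]
Step 2: sold=3 (running total=5) -> [5 13 7 3]
Step 3: sold=3 (running total=8) -> [3 15 7 3]
Step 4: sold=3 (running total=11) -> [3 15 7 3]
Step 5: sold=3 (running total=14) -> [3 15 7 3]
Step 6: sold=3 (running total=17) -> [3 15 7 3]
Step 7: sold=3 (running total=20) -> [3 15 7 3]

Answer: 20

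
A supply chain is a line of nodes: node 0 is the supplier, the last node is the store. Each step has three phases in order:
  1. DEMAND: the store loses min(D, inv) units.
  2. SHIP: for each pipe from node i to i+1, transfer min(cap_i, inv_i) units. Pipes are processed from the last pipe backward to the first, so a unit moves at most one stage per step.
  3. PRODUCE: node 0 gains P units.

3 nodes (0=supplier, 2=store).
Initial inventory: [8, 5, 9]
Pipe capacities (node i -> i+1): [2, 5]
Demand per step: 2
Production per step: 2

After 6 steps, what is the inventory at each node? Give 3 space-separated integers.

Step 1: demand=2,sold=2 ship[1->2]=5 ship[0->1]=2 prod=2 -> inv=[8 2 12]
Step 2: demand=2,sold=2 ship[1->2]=2 ship[0->1]=2 prod=2 -> inv=[8 2 12]
Step 3: demand=2,sold=2 ship[1->2]=2 ship[0->1]=2 prod=2 -> inv=[8 2 12]
Step 4: demand=2,sold=2 ship[1->2]=2 ship[0->1]=2 prod=2 -> inv=[8 2 12]
Step 5: demand=2,sold=2 ship[1->2]=2 ship[0->1]=2 prod=2 -> inv=[8 2 12]
Step 6: demand=2,sold=2 ship[1->2]=2 ship[0->1]=2 prod=2 -> inv=[8 2 12]

8 2 12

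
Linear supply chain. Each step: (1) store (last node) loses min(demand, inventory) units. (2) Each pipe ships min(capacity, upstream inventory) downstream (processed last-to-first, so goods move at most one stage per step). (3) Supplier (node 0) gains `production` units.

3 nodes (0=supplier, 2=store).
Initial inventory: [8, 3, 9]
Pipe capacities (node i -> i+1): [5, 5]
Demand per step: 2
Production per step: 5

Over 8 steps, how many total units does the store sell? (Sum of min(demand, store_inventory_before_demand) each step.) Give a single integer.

Step 1: sold=2 (running total=2) -> [8 5 10]
Step 2: sold=2 (running total=4) -> [8 5 13]
Step 3: sold=2 (running total=6) -> [8 5 16]
Step 4: sold=2 (running total=8) -> [8 5 19]
Step 5: sold=2 (running total=10) -> [8 5 22]
Step 6: sold=2 (running total=12) -> [8 5 25]
Step 7: sold=2 (running total=14) -> [8 5 28]
Step 8: sold=2 (running total=16) -> [8 5 31]

Answer: 16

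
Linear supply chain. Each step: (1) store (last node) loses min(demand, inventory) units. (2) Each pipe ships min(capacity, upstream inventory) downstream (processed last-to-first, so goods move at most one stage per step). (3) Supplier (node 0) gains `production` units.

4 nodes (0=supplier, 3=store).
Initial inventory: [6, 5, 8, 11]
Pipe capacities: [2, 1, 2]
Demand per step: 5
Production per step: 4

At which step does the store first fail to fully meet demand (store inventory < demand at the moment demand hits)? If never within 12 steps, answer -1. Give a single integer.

Step 1: demand=5,sold=5 ship[2->3]=2 ship[1->2]=1 ship[0->1]=2 prod=4 -> [8 6 7 8]
Step 2: demand=5,sold=5 ship[2->3]=2 ship[1->2]=1 ship[0->1]=2 prod=4 -> [10 7 6 5]
Step 3: demand=5,sold=5 ship[2->3]=2 ship[1->2]=1 ship[0->1]=2 prod=4 -> [12 8 5 2]
Step 4: demand=5,sold=2 ship[2->3]=2 ship[1->2]=1 ship[0->1]=2 prod=4 -> [14 9 4 2]
Step 5: demand=5,sold=2 ship[2->3]=2 ship[1->2]=1 ship[0->1]=2 prod=4 -> [16 10 3 2]
Step 6: demand=5,sold=2 ship[2->3]=2 ship[1->2]=1 ship[0->1]=2 prod=4 -> [18 11 2 2]
Step 7: demand=5,sold=2 ship[2->3]=2 ship[1->2]=1 ship[0->1]=2 prod=4 -> [20 12 1 2]
Step 8: demand=5,sold=2 ship[2->3]=1 ship[1->2]=1 ship[0->1]=2 prod=4 -> [22 13 1 1]
Step 9: demand=5,sold=1 ship[2->3]=1 ship[1->2]=1 ship[0->1]=2 prod=4 -> [24 14 1 1]
Step 10: demand=5,sold=1 ship[2->3]=1 ship[1->2]=1 ship[0->1]=2 prod=4 -> [26 15 1 1]
Step 11: demand=5,sold=1 ship[2->3]=1 ship[1->2]=1 ship[0->1]=2 prod=4 -> [28 16 1 1]
Step 12: demand=5,sold=1 ship[2->3]=1 ship[1->2]=1 ship[0->1]=2 prod=4 -> [30 17 1 1]
First stockout at step 4

4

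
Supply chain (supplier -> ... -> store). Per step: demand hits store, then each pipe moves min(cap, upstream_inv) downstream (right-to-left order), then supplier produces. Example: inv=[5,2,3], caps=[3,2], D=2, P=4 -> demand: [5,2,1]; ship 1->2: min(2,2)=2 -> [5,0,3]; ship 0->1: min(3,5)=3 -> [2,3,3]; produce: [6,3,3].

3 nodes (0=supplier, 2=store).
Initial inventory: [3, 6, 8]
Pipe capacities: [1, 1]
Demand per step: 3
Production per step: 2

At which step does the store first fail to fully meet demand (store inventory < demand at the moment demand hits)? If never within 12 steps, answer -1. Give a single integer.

Step 1: demand=3,sold=3 ship[1->2]=1 ship[0->1]=1 prod=2 -> [4 6 6]
Step 2: demand=3,sold=3 ship[1->2]=1 ship[0->1]=1 prod=2 -> [5 6 4]
Step 3: demand=3,sold=3 ship[1->2]=1 ship[0->1]=1 prod=2 -> [6 6 2]
Step 4: demand=3,sold=2 ship[1->2]=1 ship[0->1]=1 prod=2 -> [7 6 1]
Step 5: demand=3,sold=1 ship[1->2]=1 ship[0->1]=1 prod=2 -> [8 6 1]
Step 6: demand=3,sold=1 ship[1->2]=1 ship[0->1]=1 prod=2 -> [9 6 1]
Step 7: demand=3,sold=1 ship[1->2]=1 ship[0->1]=1 prod=2 -> [10 6 1]
Step 8: demand=3,sold=1 ship[1->2]=1 ship[0->1]=1 prod=2 -> [11 6 1]
Step 9: demand=3,sold=1 ship[1->2]=1 ship[0->1]=1 prod=2 -> [12 6 1]
Step 10: demand=3,sold=1 ship[1->2]=1 ship[0->1]=1 prod=2 -> [13 6 1]
Step 11: demand=3,sold=1 ship[1->2]=1 ship[0->1]=1 prod=2 -> [14 6 1]
Step 12: demand=3,sold=1 ship[1->2]=1 ship[0->1]=1 prod=2 -> [15 6 1]
First stockout at step 4

4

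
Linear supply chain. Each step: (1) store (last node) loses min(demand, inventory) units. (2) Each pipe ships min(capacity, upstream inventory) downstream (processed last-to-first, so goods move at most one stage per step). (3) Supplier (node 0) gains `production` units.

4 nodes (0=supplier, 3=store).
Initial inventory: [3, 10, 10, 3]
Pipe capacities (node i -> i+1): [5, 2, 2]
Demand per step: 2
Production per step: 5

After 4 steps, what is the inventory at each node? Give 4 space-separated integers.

Step 1: demand=2,sold=2 ship[2->3]=2 ship[1->2]=2 ship[0->1]=3 prod=5 -> inv=[5 11 10 3]
Step 2: demand=2,sold=2 ship[2->3]=2 ship[1->2]=2 ship[0->1]=5 prod=5 -> inv=[5 14 10 3]
Step 3: demand=2,sold=2 ship[2->3]=2 ship[1->2]=2 ship[0->1]=5 prod=5 -> inv=[5 17 10 3]
Step 4: demand=2,sold=2 ship[2->3]=2 ship[1->2]=2 ship[0->1]=5 prod=5 -> inv=[5 20 10 3]

5 20 10 3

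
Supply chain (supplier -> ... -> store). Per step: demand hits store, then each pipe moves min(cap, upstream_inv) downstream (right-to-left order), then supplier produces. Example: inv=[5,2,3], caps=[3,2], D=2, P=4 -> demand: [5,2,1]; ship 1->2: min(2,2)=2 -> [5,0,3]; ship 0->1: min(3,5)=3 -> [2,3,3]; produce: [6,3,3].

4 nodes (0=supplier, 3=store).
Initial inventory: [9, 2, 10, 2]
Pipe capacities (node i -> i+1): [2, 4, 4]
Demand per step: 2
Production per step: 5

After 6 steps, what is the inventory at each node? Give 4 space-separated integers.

Step 1: demand=2,sold=2 ship[2->3]=4 ship[1->2]=2 ship[0->1]=2 prod=5 -> inv=[12 2 8 4]
Step 2: demand=2,sold=2 ship[2->3]=4 ship[1->2]=2 ship[0->1]=2 prod=5 -> inv=[15 2 6 6]
Step 3: demand=2,sold=2 ship[2->3]=4 ship[1->2]=2 ship[0->1]=2 prod=5 -> inv=[18 2 4 8]
Step 4: demand=2,sold=2 ship[2->3]=4 ship[1->2]=2 ship[0->1]=2 prod=5 -> inv=[21 2 2 10]
Step 5: demand=2,sold=2 ship[2->3]=2 ship[1->2]=2 ship[0->1]=2 prod=5 -> inv=[24 2 2 10]
Step 6: demand=2,sold=2 ship[2->3]=2 ship[1->2]=2 ship[0->1]=2 prod=5 -> inv=[27 2 2 10]

27 2 2 10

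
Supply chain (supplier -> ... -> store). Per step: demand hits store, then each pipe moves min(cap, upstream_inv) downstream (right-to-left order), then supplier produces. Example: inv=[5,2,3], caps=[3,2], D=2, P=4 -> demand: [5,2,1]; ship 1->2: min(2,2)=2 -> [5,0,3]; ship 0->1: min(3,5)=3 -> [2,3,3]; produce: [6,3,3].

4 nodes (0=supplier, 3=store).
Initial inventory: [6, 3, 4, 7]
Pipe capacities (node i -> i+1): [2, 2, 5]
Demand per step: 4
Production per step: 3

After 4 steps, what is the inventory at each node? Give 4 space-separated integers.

Step 1: demand=4,sold=4 ship[2->3]=4 ship[1->2]=2 ship[0->1]=2 prod=3 -> inv=[7 3 2 7]
Step 2: demand=4,sold=4 ship[2->3]=2 ship[1->2]=2 ship[0->1]=2 prod=3 -> inv=[8 3 2 5]
Step 3: demand=4,sold=4 ship[2->3]=2 ship[1->2]=2 ship[0->1]=2 prod=3 -> inv=[9 3 2 3]
Step 4: demand=4,sold=3 ship[2->3]=2 ship[1->2]=2 ship[0->1]=2 prod=3 -> inv=[10 3 2 2]

10 3 2 2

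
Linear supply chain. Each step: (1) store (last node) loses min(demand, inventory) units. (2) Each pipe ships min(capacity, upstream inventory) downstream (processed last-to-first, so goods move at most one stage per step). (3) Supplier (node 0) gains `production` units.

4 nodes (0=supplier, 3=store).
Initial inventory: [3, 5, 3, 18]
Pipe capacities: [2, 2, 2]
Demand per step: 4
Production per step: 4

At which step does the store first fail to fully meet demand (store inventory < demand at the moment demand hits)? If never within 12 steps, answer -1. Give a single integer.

Step 1: demand=4,sold=4 ship[2->3]=2 ship[1->2]=2 ship[0->1]=2 prod=4 -> [5 5 3 16]
Step 2: demand=4,sold=4 ship[2->3]=2 ship[1->2]=2 ship[0->1]=2 prod=4 -> [7 5 3 14]
Step 3: demand=4,sold=4 ship[2->3]=2 ship[1->2]=2 ship[0->1]=2 prod=4 -> [9 5 3 12]
Step 4: demand=4,sold=4 ship[2->3]=2 ship[1->2]=2 ship[0->1]=2 prod=4 -> [11 5 3 10]
Step 5: demand=4,sold=4 ship[2->3]=2 ship[1->2]=2 ship[0->1]=2 prod=4 -> [13 5 3 8]
Step 6: demand=4,sold=4 ship[2->3]=2 ship[1->2]=2 ship[0->1]=2 prod=4 -> [15 5 3 6]
Step 7: demand=4,sold=4 ship[2->3]=2 ship[1->2]=2 ship[0->1]=2 prod=4 -> [17 5 3 4]
Step 8: demand=4,sold=4 ship[2->3]=2 ship[1->2]=2 ship[0->1]=2 prod=4 -> [19 5 3 2]
Step 9: demand=4,sold=2 ship[2->3]=2 ship[1->2]=2 ship[0->1]=2 prod=4 -> [21 5 3 2]
Step 10: demand=4,sold=2 ship[2->3]=2 ship[1->2]=2 ship[0->1]=2 prod=4 -> [23 5 3 2]
Step 11: demand=4,sold=2 ship[2->3]=2 ship[1->2]=2 ship[0->1]=2 prod=4 -> [25 5 3 2]
Step 12: demand=4,sold=2 ship[2->3]=2 ship[1->2]=2 ship[0->1]=2 prod=4 -> [27 5 3 2]
First stockout at step 9

9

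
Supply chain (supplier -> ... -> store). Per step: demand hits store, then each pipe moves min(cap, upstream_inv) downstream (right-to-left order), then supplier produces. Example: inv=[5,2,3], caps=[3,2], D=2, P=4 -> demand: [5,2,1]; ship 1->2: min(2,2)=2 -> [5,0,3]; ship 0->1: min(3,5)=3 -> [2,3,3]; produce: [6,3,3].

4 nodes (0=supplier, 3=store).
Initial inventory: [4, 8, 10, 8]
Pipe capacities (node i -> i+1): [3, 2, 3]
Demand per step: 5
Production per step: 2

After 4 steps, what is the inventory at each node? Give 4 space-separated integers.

Step 1: demand=5,sold=5 ship[2->3]=3 ship[1->2]=2 ship[0->1]=3 prod=2 -> inv=[3 9 9 6]
Step 2: demand=5,sold=5 ship[2->3]=3 ship[1->2]=2 ship[0->1]=3 prod=2 -> inv=[2 10 8 4]
Step 3: demand=5,sold=4 ship[2->3]=3 ship[1->2]=2 ship[0->1]=2 prod=2 -> inv=[2 10 7 3]
Step 4: demand=5,sold=3 ship[2->3]=3 ship[1->2]=2 ship[0->1]=2 prod=2 -> inv=[2 10 6 3]

2 10 6 3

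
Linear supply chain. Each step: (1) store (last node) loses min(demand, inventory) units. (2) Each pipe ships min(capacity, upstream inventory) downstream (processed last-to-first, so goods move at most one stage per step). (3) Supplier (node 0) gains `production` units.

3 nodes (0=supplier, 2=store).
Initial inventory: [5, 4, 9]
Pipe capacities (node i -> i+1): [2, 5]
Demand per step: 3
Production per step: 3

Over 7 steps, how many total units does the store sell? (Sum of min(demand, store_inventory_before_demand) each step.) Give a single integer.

Step 1: sold=3 (running total=3) -> [6 2 10]
Step 2: sold=3 (running total=6) -> [7 2 9]
Step 3: sold=3 (running total=9) -> [8 2 8]
Step 4: sold=3 (running total=12) -> [9 2 7]
Step 5: sold=3 (running total=15) -> [10 2 6]
Step 6: sold=3 (running total=18) -> [11 2 5]
Step 7: sold=3 (running total=21) -> [12 2 4]

Answer: 21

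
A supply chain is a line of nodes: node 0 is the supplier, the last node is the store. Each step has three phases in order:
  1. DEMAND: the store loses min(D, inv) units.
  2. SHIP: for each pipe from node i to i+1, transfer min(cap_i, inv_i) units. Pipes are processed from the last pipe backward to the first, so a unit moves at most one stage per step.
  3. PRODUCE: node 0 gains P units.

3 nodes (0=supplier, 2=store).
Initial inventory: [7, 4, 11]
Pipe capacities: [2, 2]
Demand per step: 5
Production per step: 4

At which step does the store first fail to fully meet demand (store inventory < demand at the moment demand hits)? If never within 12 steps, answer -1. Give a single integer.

Step 1: demand=5,sold=5 ship[1->2]=2 ship[0->1]=2 prod=4 -> [9 4 8]
Step 2: demand=5,sold=5 ship[1->2]=2 ship[0->1]=2 prod=4 -> [11 4 5]
Step 3: demand=5,sold=5 ship[1->2]=2 ship[0->1]=2 prod=4 -> [13 4 2]
Step 4: demand=5,sold=2 ship[1->2]=2 ship[0->1]=2 prod=4 -> [15 4 2]
Step 5: demand=5,sold=2 ship[1->2]=2 ship[0->1]=2 prod=4 -> [17 4 2]
Step 6: demand=5,sold=2 ship[1->2]=2 ship[0->1]=2 prod=4 -> [19 4 2]
Step 7: demand=5,sold=2 ship[1->2]=2 ship[0->1]=2 prod=4 -> [21 4 2]
Step 8: demand=5,sold=2 ship[1->2]=2 ship[0->1]=2 prod=4 -> [23 4 2]
Step 9: demand=5,sold=2 ship[1->2]=2 ship[0->1]=2 prod=4 -> [25 4 2]
Step 10: demand=5,sold=2 ship[1->2]=2 ship[0->1]=2 prod=4 -> [27 4 2]
Step 11: demand=5,sold=2 ship[1->2]=2 ship[0->1]=2 prod=4 -> [29 4 2]
Step 12: demand=5,sold=2 ship[1->2]=2 ship[0->1]=2 prod=4 -> [31 4 2]
First stockout at step 4

4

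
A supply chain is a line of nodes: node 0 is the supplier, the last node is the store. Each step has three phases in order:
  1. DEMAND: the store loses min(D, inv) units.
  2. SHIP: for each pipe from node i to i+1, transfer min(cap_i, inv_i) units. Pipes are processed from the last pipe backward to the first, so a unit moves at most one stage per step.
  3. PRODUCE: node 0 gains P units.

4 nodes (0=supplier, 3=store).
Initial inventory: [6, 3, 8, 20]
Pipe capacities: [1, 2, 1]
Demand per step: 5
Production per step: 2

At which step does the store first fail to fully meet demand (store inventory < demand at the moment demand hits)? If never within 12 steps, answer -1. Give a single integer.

Step 1: demand=5,sold=5 ship[2->3]=1 ship[1->2]=2 ship[0->1]=1 prod=2 -> [7 2 9 16]
Step 2: demand=5,sold=5 ship[2->3]=1 ship[1->2]=2 ship[0->1]=1 prod=2 -> [8 1 10 12]
Step 3: demand=5,sold=5 ship[2->3]=1 ship[1->2]=1 ship[0->1]=1 prod=2 -> [9 1 10 8]
Step 4: demand=5,sold=5 ship[2->3]=1 ship[1->2]=1 ship[0->1]=1 prod=2 -> [10 1 10 4]
Step 5: demand=5,sold=4 ship[2->3]=1 ship[1->2]=1 ship[0->1]=1 prod=2 -> [11 1 10 1]
Step 6: demand=5,sold=1 ship[2->3]=1 ship[1->2]=1 ship[0->1]=1 prod=2 -> [12 1 10 1]
Step 7: demand=5,sold=1 ship[2->3]=1 ship[1->2]=1 ship[0->1]=1 prod=2 -> [13 1 10 1]
Step 8: demand=5,sold=1 ship[2->3]=1 ship[1->2]=1 ship[0->1]=1 prod=2 -> [14 1 10 1]
Step 9: demand=5,sold=1 ship[2->3]=1 ship[1->2]=1 ship[0->1]=1 prod=2 -> [15 1 10 1]
Step 10: demand=5,sold=1 ship[2->3]=1 ship[1->2]=1 ship[0->1]=1 prod=2 -> [16 1 10 1]
Step 11: demand=5,sold=1 ship[2->3]=1 ship[1->2]=1 ship[0->1]=1 prod=2 -> [17 1 10 1]
Step 12: demand=5,sold=1 ship[2->3]=1 ship[1->2]=1 ship[0->1]=1 prod=2 -> [18 1 10 1]
First stockout at step 5

5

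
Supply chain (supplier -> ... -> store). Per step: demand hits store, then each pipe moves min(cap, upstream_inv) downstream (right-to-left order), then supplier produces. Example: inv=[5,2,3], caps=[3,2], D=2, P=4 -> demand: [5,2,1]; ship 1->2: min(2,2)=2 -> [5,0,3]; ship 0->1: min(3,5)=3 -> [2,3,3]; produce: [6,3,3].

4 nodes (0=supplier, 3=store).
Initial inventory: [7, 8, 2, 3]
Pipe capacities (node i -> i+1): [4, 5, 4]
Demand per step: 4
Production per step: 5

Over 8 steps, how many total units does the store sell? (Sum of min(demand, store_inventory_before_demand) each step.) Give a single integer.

Answer: 29

Derivation:
Step 1: sold=3 (running total=3) -> [8 7 5 2]
Step 2: sold=2 (running total=5) -> [9 6 6 4]
Step 3: sold=4 (running total=9) -> [10 5 7 4]
Step 4: sold=4 (running total=13) -> [11 4 8 4]
Step 5: sold=4 (running total=17) -> [12 4 8 4]
Step 6: sold=4 (running total=21) -> [13 4 8 4]
Step 7: sold=4 (running total=25) -> [14 4 8 4]
Step 8: sold=4 (running total=29) -> [15 4 8 4]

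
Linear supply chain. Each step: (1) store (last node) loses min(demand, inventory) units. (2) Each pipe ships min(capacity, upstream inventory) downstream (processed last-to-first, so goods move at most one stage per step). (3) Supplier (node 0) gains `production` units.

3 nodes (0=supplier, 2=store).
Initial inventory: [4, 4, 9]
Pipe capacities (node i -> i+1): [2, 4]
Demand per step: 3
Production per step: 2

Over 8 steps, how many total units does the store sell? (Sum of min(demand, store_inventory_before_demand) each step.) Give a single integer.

Answer: 24

Derivation:
Step 1: sold=3 (running total=3) -> [4 2 10]
Step 2: sold=3 (running total=6) -> [4 2 9]
Step 3: sold=3 (running total=9) -> [4 2 8]
Step 4: sold=3 (running total=12) -> [4 2 7]
Step 5: sold=3 (running total=15) -> [4 2 6]
Step 6: sold=3 (running total=18) -> [4 2 5]
Step 7: sold=3 (running total=21) -> [4 2 4]
Step 8: sold=3 (running total=24) -> [4 2 3]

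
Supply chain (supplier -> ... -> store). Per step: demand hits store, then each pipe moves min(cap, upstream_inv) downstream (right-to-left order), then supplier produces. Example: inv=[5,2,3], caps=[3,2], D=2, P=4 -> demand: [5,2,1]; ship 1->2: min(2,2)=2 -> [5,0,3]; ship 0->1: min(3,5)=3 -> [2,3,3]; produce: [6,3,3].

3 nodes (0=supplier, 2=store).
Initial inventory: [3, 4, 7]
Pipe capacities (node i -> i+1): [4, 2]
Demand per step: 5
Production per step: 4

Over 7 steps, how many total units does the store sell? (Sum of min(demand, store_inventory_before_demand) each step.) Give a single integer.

Step 1: sold=5 (running total=5) -> [4 5 4]
Step 2: sold=4 (running total=9) -> [4 7 2]
Step 3: sold=2 (running total=11) -> [4 9 2]
Step 4: sold=2 (running total=13) -> [4 11 2]
Step 5: sold=2 (running total=15) -> [4 13 2]
Step 6: sold=2 (running total=17) -> [4 15 2]
Step 7: sold=2 (running total=19) -> [4 17 2]

Answer: 19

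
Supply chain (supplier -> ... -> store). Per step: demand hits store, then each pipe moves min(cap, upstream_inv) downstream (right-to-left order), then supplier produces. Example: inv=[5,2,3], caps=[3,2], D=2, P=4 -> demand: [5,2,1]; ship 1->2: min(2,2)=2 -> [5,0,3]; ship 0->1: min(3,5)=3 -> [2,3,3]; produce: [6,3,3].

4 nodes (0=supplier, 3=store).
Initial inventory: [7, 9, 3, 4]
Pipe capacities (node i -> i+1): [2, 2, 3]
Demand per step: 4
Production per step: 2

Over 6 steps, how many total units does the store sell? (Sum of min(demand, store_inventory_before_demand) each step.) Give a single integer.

Answer: 15

Derivation:
Step 1: sold=4 (running total=4) -> [7 9 2 3]
Step 2: sold=3 (running total=7) -> [7 9 2 2]
Step 3: sold=2 (running total=9) -> [7 9 2 2]
Step 4: sold=2 (running total=11) -> [7 9 2 2]
Step 5: sold=2 (running total=13) -> [7 9 2 2]
Step 6: sold=2 (running total=15) -> [7 9 2 2]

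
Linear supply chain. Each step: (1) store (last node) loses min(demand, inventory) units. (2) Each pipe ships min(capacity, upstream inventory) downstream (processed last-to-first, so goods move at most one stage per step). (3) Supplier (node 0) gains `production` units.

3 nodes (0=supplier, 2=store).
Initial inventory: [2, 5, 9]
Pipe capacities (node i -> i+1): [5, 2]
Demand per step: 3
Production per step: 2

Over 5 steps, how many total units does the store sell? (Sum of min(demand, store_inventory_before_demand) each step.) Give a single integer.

Step 1: sold=3 (running total=3) -> [2 5 8]
Step 2: sold=3 (running total=6) -> [2 5 7]
Step 3: sold=3 (running total=9) -> [2 5 6]
Step 4: sold=3 (running total=12) -> [2 5 5]
Step 5: sold=3 (running total=15) -> [2 5 4]

Answer: 15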